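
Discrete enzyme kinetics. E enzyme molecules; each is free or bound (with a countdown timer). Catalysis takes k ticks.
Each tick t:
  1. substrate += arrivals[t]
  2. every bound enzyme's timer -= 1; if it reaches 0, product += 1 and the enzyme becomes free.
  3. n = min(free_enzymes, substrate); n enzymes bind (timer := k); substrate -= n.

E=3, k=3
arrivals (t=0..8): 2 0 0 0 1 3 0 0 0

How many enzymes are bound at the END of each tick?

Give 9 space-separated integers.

t=0: arr=2 -> substrate=0 bound=2 product=0
t=1: arr=0 -> substrate=0 bound=2 product=0
t=2: arr=0 -> substrate=0 bound=2 product=0
t=3: arr=0 -> substrate=0 bound=0 product=2
t=4: arr=1 -> substrate=0 bound=1 product=2
t=5: arr=3 -> substrate=1 bound=3 product=2
t=6: arr=0 -> substrate=1 bound=3 product=2
t=7: arr=0 -> substrate=0 bound=3 product=3
t=8: arr=0 -> substrate=0 bound=1 product=5

Answer: 2 2 2 0 1 3 3 3 1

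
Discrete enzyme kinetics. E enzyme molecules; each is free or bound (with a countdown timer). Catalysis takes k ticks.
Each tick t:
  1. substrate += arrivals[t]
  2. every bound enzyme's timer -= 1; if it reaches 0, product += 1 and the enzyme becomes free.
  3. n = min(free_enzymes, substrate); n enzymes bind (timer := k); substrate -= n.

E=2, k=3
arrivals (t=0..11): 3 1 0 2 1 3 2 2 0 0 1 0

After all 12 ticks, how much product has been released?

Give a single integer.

Answer: 6

Derivation:
t=0: arr=3 -> substrate=1 bound=2 product=0
t=1: arr=1 -> substrate=2 bound=2 product=0
t=2: arr=0 -> substrate=2 bound=2 product=0
t=3: arr=2 -> substrate=2 bound=2 product=2
t=4: arr=1 -> substrate=3 bound=2 product=2
t=5: arr=3 -> substrate=6 bound=2 product=2
t=6: arr=2 -> substrate=6 bound=2 product=4
t=7: arr=2 -> substrate=8 bound=2 product=4
t=8: arr=0 -> substrate=8 bound=2 product=4
t=9: arr=0 -> substrate=6 bound=2 product=6
t=10: arr=1 -> substrate=7 bound=2 product=6
t=11: arr=0 -> substrate=7 bound=2 product=6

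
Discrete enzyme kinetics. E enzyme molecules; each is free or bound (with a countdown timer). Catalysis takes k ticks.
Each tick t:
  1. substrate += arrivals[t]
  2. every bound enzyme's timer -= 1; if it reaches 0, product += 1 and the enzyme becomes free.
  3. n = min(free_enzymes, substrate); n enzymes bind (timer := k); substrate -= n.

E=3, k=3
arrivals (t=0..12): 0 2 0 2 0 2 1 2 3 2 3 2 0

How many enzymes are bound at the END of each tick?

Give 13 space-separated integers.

t=0: arr=0 -> substrate=0 bound=0 product=0
t=1: arr=2 -> substrate=0 bound=2 product=0
t=2: arr=0 -> substrate=0 bound=2 product=0
t=3: arr=2 -> substrate=1 bound=3 product=0
t=4: arr=0 -> substrate=0 bound=2 product=2
t=5: arr=2 -> substrate=1 bound=3 product=2
t=6: arr=1 -> substrate=1 bound=3 product=3
t=7: arr=2 -> substrate=2 bound=3 product=4
t=8: arr=3 -> substrate=4 bound=3 product=5
t=9: arr=2 -> substrate=5 bound=3 product=6
t=10: arr=3 -> substrate=7 bound=3 product=7
t=11: arr=2 -> substrate=8 bound=3 product=8
t=12: arr=0 -> substrate=7 bound=3 product=9

Answer: 0 2 2 3 2 3 3 3 3 3 3 3 3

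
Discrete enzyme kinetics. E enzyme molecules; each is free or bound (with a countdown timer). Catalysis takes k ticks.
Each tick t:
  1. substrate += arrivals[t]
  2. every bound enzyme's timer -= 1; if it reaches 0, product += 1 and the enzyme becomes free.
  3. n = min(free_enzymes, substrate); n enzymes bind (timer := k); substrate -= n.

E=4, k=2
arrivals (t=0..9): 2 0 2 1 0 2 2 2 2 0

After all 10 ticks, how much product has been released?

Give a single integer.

Answer: 11

Derivation:
t=0: arr=2 -> substrate=0 bound=2 product=0
t=1: arr=0 -> substrate=0 bound=2 product=0
t=2: arr=2 -> substrate=0 bound=2 product=2
t=3: arr=1 -> substrate=0 bound=3 product=2
t=4: arr=0 -> substrate=0 bound=1 product=4
t=5: arr=2 -> substrate=0 bound=2 product=5
t=6: arr=2 -> substrate=0 bound=4 product=5
t=7: arr=2 -> substrate=0 bound=4 product=7
t=8: arr=2 -> substrate=0 bound=4 product=9
t=9: arr=0 -> substrate=0 bound=2 product=11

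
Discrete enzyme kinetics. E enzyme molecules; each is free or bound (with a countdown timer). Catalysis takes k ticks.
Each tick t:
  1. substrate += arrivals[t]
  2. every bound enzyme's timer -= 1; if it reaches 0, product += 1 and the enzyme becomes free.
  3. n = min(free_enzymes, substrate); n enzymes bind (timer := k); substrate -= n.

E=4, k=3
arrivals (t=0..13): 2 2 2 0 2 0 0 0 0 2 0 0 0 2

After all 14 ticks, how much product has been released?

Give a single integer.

Answer: 10

Derivation:
t=0: arr=2 -> substrate=0 bound=2 product=0
t=1: arr=2 -> substrate=0 bound=4 product=0
t=2: arr=2 -> substrate=2 bound=4 product=0
t=3: arr=0 -> substrate=0 bound=4 product=2
t=4: arr=2 -> substrate=0 bound=4 product=4
t=5: arr=0 -> substrate=0 bound=4 product=4
t=6: arr=0 -> substrate=0 bound=2 product=6
t=7: arr=0 -> substrate=0 bound=0 product=8
t=8: arr=0 -> substrate=0 bound=0 product=8
t=9: arr=2 -> substrate=0 bound=2 product=8
t=10: arr=0 -> substrate=0 bound=2 product=8
t=11: arr=0 -> substrate=0 bound=2 product=8
t=12: arr=0 -> substrate=0 bound=0 product=10
t=13: arr=2 -> substrate=0 bound=2 product=10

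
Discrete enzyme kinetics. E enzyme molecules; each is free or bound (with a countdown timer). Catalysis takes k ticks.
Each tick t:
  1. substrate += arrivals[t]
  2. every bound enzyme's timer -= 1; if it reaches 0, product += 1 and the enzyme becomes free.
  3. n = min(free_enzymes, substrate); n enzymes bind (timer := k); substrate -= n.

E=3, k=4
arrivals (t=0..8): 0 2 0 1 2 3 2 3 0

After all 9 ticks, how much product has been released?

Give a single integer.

t=0: arr=0 -> substrate=0 bound=0 product=0
t=1: arr=2 -> substrate=0 bound=2 product=0
t=2: arr=0 -> substrate=0 bound=2 product=0
t=3: arr=1 -> substrate=0 bound=3 product=0
t=4: arr=2 -> substrate=2 bound=3 product=0
t=5: arr=3 -> substrate=3 bound=3 product=2
t=6: arr=2 -> substrate=5 bound=3 product=2
t=7: arr=3 -> substrate=7 bound=3 product=3
t=8: arr=0 -> substrate=7 bound=3 product=3

Answer: 3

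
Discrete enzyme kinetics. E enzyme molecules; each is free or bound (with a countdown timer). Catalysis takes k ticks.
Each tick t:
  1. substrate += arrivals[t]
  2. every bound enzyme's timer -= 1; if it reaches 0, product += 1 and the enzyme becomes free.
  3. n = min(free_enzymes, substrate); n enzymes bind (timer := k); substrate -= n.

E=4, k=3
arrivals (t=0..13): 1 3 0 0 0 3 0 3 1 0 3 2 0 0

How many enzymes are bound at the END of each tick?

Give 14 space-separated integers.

t=0: arr=1 -> substrate=0 bound=1 product=0
t=1: arr=3 -> substrate=0 bound=4 product=0
t=2: arr=0 -> substrate=0 bound=4 product=0
t=3: arr=0 -> substrate=0 bound=3 product=1
t=4: arr=0 -> substrate=0 bound=0 product=4
t=5: arr=3 -> substrate=0 bound=3 product=4
t=6: arr=0 -> substrate=0 bound=3 product=4
t=7: arr=3 -> substrate=2 bound=4 product=4
t=8: arr=1 -> substrate=0 bound=4 product=7
t=9: arr=0 -> substrate=0 bound=4 product=7
t=10: arr=3 -> substrate=2 bound=4 product=8
t=11: arr=2 -> substrate=1 bound=4 product=11
t=12: arr=0 -> substrate=1 bound=4 product=11
t=13: arr=0 -> substrate=0 bound=4 product=12

Answer: 1 4 4 3 0 3 3 4 4 4 4 4 4 4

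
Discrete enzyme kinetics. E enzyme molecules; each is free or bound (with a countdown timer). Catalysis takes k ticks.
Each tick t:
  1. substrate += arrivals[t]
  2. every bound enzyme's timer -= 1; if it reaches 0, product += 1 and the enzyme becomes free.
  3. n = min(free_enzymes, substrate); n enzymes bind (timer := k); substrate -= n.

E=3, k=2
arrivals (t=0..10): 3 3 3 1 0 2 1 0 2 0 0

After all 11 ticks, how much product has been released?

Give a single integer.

Answer: 15

Derivation:
t=0: arr=3 -> substrate=0 bound=3 product=0
t=1: arr=3 -> substrate=3 bound=3 product=0
t=2: arr=3 -> substrate=3 bound=3 product=3
t=3: arr=1 -> substrate=4 bound=3 product=3
t=4: arr=0 -> substrate=1 bound=3 product=6
t=5: arr=2 -> substrate=3 bound=3 product=6
t=6: arr=1 -> substrate=1 bound=3 product=9
t=7: arr=0 -> substrate=1 bound=3 product=9
t=8: arr=2 -> substrate=0 bound=3 product=12
t=9: arr=0 -> substrate=0 bound=3 product=12
t=10: arr=0 -> substrate=0 bound=0 product=15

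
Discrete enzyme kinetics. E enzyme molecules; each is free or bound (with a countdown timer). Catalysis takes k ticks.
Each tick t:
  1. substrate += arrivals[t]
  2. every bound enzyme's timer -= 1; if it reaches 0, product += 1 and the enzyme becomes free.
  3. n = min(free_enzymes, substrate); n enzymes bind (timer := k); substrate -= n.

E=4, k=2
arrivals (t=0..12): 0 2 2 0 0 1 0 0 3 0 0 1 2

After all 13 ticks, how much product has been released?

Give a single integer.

t=0: arr=0 -> substrate=0 bound=0 product=0
t=1: arr=2 -> substrate=0 bound=2 product=0
t=2: arr=2 -> substrate=0 bound=4 product=0
t=3: arr=0 -> substrate=0 bound=2 product=2
t=4: arr=0 -> substrate=0 bound=0 product=4
t=5: arr=1 -> substrate=0 bound=1 product=4
t=6: arr=0 -> substrate=0 bound=1 product=4
t=7: arr=0 -> substrate=0 bound=0 product=5
t=8: arr=3 -> substrate=0 bound=3 product=5
t=9: arr=0 -> substrate=0 bound=3 product=5
t=10: arr=0 -> substrate=0 bound=0 product=8
t=11: arr=1 -> substrate=0 bound=1 product=8
t=12: arr=2 -> substrate=0 bound=3 product=8

Answer: 8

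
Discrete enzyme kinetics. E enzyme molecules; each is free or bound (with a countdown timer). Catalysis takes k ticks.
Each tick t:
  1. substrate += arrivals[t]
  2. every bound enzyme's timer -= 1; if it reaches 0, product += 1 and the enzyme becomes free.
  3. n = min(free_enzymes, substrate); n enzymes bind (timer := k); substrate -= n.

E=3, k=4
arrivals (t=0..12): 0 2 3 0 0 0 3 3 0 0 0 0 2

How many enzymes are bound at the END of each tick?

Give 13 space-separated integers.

Answer: 0 2 3 3 3 3 3 3 3 3 3 3 3

Derivation:
t=0: arr=0 -> substrate=0 bound=0 product=0
t=1: arr=2 -> substrate=0 bound=2 product=0
t=2: arr=3 -> substrate=2 bound=3 product=0
t=3: arr=0 -> substrate=2 bound=3 product=0
t=4: arr=0 -> substrate=2 bound=3 product=0
t=5: arr=0 -> substrate=0 bound=3 product=2
t=6: arr=3 -> substrate=2 bound=3 product=3
t=7: arr=3 -> substrate=5 bound=3 product=3
t=8: arr=0 -> substrate=5 bound=3 product=3
t=9: arr=0 -> substrate=3 bound=3 product=5
t=10: arr=0 -> substrate=2 bound=3 product=6
t=11: arr=0 -> substrate=2 bound=3 product=6
t=12: arr=2 -> substrate=4 bound=3 product=6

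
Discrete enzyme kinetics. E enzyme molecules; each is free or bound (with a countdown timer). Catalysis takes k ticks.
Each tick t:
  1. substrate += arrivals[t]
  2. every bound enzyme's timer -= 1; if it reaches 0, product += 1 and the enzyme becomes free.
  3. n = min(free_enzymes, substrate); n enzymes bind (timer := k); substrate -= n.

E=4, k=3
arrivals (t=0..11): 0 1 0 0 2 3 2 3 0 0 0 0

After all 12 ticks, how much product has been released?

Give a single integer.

Answer: 9

Derivation:
t=0: arr=0 -> substrate=0 bound=0 product=0
t=1: arr=1 -> substrate=0 bound=1 product=0
t=2: arr=0 -> substrate=0 bound=1 product=0
t=3: arr=0 -> substrate=0 bound=1 product=0
t=4: arr=2 -> substrate=0 bound=2 product=1
t=5: arr=3 -> substrate=1 bound=4 product=1
t=6: arr=2 -> substrate=3 bound=4 product=1
t=7: arr=3 -> substrate=4 bound=4 product=3
t=8: arr=0 -> substrate=2 bound=4 product=5
t=9: arr=0 -> substrate=2 bound=4 product=5
t=10: arr=0 -> substrate=0 bound=4 product=7
t=11: arr=0 -> substrate=0 bound=2 product=9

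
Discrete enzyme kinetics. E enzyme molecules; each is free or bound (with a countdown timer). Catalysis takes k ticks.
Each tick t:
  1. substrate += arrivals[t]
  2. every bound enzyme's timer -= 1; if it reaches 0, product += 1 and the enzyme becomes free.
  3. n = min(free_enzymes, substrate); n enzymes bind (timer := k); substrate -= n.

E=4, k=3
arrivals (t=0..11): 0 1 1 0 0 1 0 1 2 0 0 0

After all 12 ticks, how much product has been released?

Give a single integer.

t=0: arr=0 -> substrate=0 bound=0 product=0
t=1: arr=1 -> substrate=0 bound=1 product=0
t=2: arr=1 -> substrate=0 bound=2 product=0
t=3: arr=0 -> substrate=0 bound=2 product=0
t=4: arr=0 -> substrate=0 bound=1 product=1
t=5: arr=1 -> substrate=0 bound=1 product=2
t=6: arr=0 -> substrate=0 bound=1 product=2
t=7: arr=1 -> substrate=0 bound=2 product=2
t=8: arr=2 -> substrate=0 bound=3 product=3
t=9: arr=0 -> substrate=0 bound=3 product=3
t=10: arr=0 -> substrate=0 bound=2 product=4
t=11: arr=0 -> substrate=0 bound=0 product=6

Answer: 6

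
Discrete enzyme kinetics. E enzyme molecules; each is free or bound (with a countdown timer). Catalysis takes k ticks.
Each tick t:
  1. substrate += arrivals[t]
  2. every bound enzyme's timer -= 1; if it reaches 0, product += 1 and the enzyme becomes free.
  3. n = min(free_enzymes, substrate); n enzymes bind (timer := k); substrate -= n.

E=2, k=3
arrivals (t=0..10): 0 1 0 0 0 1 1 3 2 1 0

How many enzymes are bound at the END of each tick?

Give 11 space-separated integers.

t=0: arr=0 -> substrate=0 bound=0 product=0
t=1: arr=1 -> substrate=0 bound=1 product=0
t=2: arr=0 -> substrate=0 bound=1 product=0
t=3: arr=0 -> substrate=0 bound=1 product=0
t=4: arr=0 -> substrate=0 bound=0 product=1
t=5: arr=1 -> substrate=0 bound=1 product=1
t=6: arr=1 -> substrate=0 bound=2 product=1
t=7: arr=3 -> substrate=3 bound=2 product=1
t=8: arr=2 -> substrate=4 bound=2 product=2
t=9: arr=1 -> substrate=4 bound=2 product=3
t=10: arr=0 -> substrate=4 bound=2 product=3

Answer: 0 1 1 1 0 1 2 2 2 2 2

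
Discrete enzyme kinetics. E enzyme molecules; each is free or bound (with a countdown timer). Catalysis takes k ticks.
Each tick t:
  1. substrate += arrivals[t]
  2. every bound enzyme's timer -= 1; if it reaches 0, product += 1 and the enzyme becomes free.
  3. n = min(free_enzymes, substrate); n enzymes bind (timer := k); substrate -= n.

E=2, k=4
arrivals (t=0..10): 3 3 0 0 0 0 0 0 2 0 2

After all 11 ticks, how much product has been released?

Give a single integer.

Answer: 4

Derivation:
t=0: arr=3 -> substrate=1 bound=2 product=0
t=1: arr=3 -> substrate=4 bound=2 product=0
t=2: arr=0 -> substrate=4 bound=2 product=0
t=3: arr=0 -> substrate=4 bound=2 product=0
t=4: arr=0 -> substrate=2 bound=2 product=2
t=5: arr=0 -> substrate=2 bound=2 product=2
t=6: arr=0 -> substrate=2 bound=2 product=2
t=7: arr=0 -> substrate=2 bound=2 product=2
t=8: arr=2 -> substrate=2 bound=2 product=4
t=9: arr=0 -> substrate=2 bound=2 product=4
t=10: arr=2 -> substrate=4 bound=2 product=4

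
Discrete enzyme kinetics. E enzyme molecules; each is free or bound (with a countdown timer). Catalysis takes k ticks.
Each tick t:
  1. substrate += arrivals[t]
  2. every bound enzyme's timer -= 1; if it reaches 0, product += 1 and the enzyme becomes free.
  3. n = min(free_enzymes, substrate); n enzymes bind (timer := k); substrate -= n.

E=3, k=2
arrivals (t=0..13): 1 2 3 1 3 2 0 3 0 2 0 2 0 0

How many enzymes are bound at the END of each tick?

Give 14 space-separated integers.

Answer: 1 3 3 3 3 3 3 3 3 3 3 3 3 1

Derivation:
t=0: arr=1 -> substrate=0 bound=1 product=0
t=1: arr=2 -> substrate=0 bound=3 product=0
t=2: arr=3 -> substrate=2 bound=3 product=1
t=3: arr=1 -> substrate=1 bound=3 product=3
t=4: arr=3 -> substrate=3 bound=3 product=4
t=5: arr=2 -> substrate=3 bound=3 product=6
t=6: arr=0 -> substrate=2 bound=3 product=7
t=7: arr=3 -> substrate=3 bound=3 product=9
t=8: arr=0 -> substrate=2 bound=3 product=10
t=9: arr=2 -> substrate=2 bound=3 product=12
t=10: arr=0 -> substrate=1 bound=3 product=13
t=11: arr=2 -> substrate=1 bound=3 product=15
t=12: arr=0 -> substrate=0 bound=3 product=16
t=13: arr=0 -> substrate=0 bound=1 product=18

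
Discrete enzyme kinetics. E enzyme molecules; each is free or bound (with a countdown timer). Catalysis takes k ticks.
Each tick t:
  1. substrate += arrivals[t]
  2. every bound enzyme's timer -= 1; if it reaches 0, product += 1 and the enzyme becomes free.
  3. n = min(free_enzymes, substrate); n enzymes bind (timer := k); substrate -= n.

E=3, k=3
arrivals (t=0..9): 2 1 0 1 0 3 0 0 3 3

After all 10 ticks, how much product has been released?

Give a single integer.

Answer: 7

Derivation:
t=0: arr=2 -> substrate=0 bound=2 product=0
t=1: arr=1 -> substrate=0 bound=3 product=0
t=2: arr=0 -> substrate=0 bound=3 product=0
t=3: arr=1 -> substrate=0 bound=2 product=2
t=4: arr=0 -> substrate=0 bound=1 product=3
t=5: arr=3 -> substrate=1 bound=3 product=3
t=6: arr=0 -> substrate=0 bound=3 product=4
t=7: arr=0 -> substrate=0 bound=3 product=4
t=8: arr=3 -> substrate=1 bound=3 product=6
t=9: arr=3 -> substrate=3 bound=3 product=7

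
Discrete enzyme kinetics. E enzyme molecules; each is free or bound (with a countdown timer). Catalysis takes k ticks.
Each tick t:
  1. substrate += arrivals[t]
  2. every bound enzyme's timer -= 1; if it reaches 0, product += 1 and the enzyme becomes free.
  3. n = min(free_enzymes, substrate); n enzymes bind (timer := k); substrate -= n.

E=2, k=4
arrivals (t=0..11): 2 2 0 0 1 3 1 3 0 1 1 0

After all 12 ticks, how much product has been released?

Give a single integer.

t=0: arr=2 -> substrate=0 bound=2 product=0
t=1: arr=2 -> substrate=2 bound=2 product=0
t=2: arr=0 -> substrate=2 bound=2 product=0
t=3: arr=0 -> substrate=2 bound=2 product=0
t=4: arr=1 -> substrate=1 bound=2 product=2
t=5: arr=3 -> substrate=4 bound=2 product=2
t=6: arr=1 -> substrate=5 bound=2 product=2
t=7: arr=3 -> substrate=8 bound=2 product=2
t=8: arr=0 -> substrate=6 bound=2 product=4
t=9: arr=1 -> substrate=7 bound=2 product=4
t=10: arr=1 -> substrate=8 bound=2 product=4
t=11: arr=0 -> substrate=8 bound=2 product=4

Answer: 4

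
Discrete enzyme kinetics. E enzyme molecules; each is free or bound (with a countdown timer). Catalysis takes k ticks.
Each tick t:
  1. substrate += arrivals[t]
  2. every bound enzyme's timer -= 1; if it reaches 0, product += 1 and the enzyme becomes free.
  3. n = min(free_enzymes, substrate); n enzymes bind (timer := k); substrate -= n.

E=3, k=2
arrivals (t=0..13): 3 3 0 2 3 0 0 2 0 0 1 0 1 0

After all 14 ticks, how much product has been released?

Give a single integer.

t=0: arr=3 -> substrate=0 bound=3 product=0
t=1: arr=3 -> substrate=3 bound=3 product=0
t=2: arr=0 -> substrate=0 bound=3 product=3
t=3: arr=2 -> substrate=2 bound=3 product=3
t=4: arr=3 -> substrate=2 bound=3 product=6
t=5: arr=0 -> substrate=2 bound=3 product=6
t=6: arr=0 -> substrate=0 bound=2 product=9
t=7: arr=2 -> substrate=1 bound=3 product=9
t=8: arr=0 -> substrate=0 bound=2 product=11
t=9: arr=0 -> substrate=0 bound=1 product=12
t=10: arr=1 -> substrate=0 bound=1 product=13
t=11: arr=0 -> substrate=0 bound=1 product=13
t=12: arr=1 -> substrate=0 bound=1 product=14
t=13: arr=0 -> substrate=0 bound=1 product=14

Answer: 14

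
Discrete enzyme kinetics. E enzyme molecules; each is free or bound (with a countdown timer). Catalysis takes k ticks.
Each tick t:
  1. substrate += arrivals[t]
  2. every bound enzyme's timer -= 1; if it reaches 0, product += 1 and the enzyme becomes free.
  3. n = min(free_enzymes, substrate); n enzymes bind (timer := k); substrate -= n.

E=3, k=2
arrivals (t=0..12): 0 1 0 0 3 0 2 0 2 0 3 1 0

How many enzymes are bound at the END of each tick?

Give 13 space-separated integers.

t=0: arr=0 -> substrate=0 bound=0 product=0
t=1: arr=1 -> substrate=0 bound=1 product=0
t=2: arr=0 -> substrate=0 bound=1 product=0
t=3: arr=0 -> substrate=0 bound=0 product=1
t=4: arr=3 -> substrate=0 bound=3 product=1
t=5: arr=0 -> substrate=0 bound=3 product=1
t=6: arr=2 -> substrate=0 bound=2 product=4
t=7: arr=0 -> substrate=0 bound=2 product=4
t=8: arr=2 -> substrate=0 bound=2 product=6
t=9: arr=0 -> substrate=0 bound=2 product=6
t=10: arr=3 -> substrate=0 bound=3 product=8
t=11: arr=1 -> substrate=1 bound=3 product=8
t=12: arr=0 -> substrate=0 bound=1 product=11

Answer: 0 1 1 0 3 3 2 2 2 2 3 3 1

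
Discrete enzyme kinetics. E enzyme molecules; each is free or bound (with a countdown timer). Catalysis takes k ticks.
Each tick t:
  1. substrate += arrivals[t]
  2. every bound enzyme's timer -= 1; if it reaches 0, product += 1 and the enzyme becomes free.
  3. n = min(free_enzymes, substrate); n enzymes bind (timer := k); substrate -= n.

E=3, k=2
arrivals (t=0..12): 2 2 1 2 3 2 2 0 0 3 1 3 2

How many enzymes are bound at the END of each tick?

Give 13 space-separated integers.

t=0: arr=2 -> substrate=0 bound=2 product=0
t=1: arr=2 -> substrate=1 bound=3 product=0
t=2: arr=1 -> substrate=0 bound=3 product=2
t=3: arr=2 -> substrate=1 bound=3 product=3
t=4: arr=3 -> substrate=2 bound=3 product=5
t=5: arr=2 -> substrate=3 bound=3 product=6
t=6: arr=2 -> substrate=3 bound=3 product=8
t=7: arr=0 -> substrate=2 bound=3 product=9
t=8: arr=0 -> substrate=0 bound=3 product=11
t=9: arr=3 -> substrate=2 bound=3 product=12
t=10: arr=1 -> substrate=1 bound=3 product=14
t=11: arr=3 -> substrate=3 bound=3 product=15
t=12: arr=2 -> substrate=3 bound=3 product=17

Answer: 2 3 3 3 3 3 3 3 3 3 3 3 3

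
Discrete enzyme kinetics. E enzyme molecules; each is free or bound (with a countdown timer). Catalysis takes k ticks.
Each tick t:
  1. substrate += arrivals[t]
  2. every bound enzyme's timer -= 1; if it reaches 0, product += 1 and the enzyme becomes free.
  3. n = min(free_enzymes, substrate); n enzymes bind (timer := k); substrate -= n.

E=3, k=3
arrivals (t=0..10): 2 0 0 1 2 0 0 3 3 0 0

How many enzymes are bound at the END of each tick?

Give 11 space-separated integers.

Answer: 2 2 2 1 3 3 2 3 3 3 3

Derivation:
t=0: arr=2 -> substrate=0 bound=2 product=0
t=1: arr=0 -> substrate=0 bound=2 product=0
t=2: arr=0 -> substrate=0 bound=2 product=0
t=3: arr=1 -> substrate=0 bound=1 product=2
t=4: arr=2 -> substrate=0 bound=3 product=2
t=5: arr=0 -> substrate=0 bound=3 product=2
t=6: arr=0 -> substrate=0 bound=2 product=3
t=7: arr=3 -> substrate=0 bound=3 product=5
t=8: arr=3 -> substrate=3 bound=3 product=5
t=9: arr=0 -> substrate=3 bound=3 product=5
t=10: arr=0 -> substrate=0 bound=3 product=8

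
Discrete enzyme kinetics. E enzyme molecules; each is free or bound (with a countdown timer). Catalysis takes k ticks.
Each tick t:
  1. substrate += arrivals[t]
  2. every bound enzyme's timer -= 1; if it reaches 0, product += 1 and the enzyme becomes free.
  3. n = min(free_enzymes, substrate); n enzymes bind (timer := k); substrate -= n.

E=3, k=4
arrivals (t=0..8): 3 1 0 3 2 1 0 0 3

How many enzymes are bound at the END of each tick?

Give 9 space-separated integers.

t=0: arr=3 -> substrate=0 bound=3 product=0
t=1: arr=1 -> substrate=1 bound=3 product=0
t=2: arr=0 -> substrate=1 bound=3 product=0
t=3: arr=3 -> substrate=4 bound=3 product=0
t=4: arr=2 -> substrate=3 bound=3 product=3
t=5: arr=1 -> substrate=4 bound=3 product=3
t=6: arr=0 -> substrate=4 bound=3 product=3
t=7: arr=0 -> substrate=4 bound=3 product=3
t=8: arr=3 -> substrate=4 bound=3 product=6

Answer: 3 3 3 3 3 3 3 3 3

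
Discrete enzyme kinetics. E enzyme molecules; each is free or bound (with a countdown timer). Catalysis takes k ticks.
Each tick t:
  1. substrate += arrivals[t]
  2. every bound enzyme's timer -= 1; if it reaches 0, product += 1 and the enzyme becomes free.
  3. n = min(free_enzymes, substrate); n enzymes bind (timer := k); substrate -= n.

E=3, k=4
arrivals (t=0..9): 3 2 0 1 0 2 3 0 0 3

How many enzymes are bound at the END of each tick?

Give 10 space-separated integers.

Answer: 3 3 3 3 3 3 3 3 3 3

Derivation:
t=0: arr=3 -> substrate=0 bound=3 product=0
t=1: arr=2 -> substrate=2 bound=3 product=0
t=2: arr=0 -> substrate=2 bound=3 product=0
t=3: arr=1 -> substrate=3 bound=3 product=0
t=4: arr=0 -> substrate=0 bound=3 product=3
t=5: arr=2 -> substrate=2 bound=3 product=3
t=6: arr=3 -> substrate=5 bound=3 product=3
t=7: arr=0 -> substrate=5 bound=3 product=3
t=8: arr=0 -> substrate=2 bound=3 product=6
t=9: arr=3 -> substrate=5 bound=3 product=6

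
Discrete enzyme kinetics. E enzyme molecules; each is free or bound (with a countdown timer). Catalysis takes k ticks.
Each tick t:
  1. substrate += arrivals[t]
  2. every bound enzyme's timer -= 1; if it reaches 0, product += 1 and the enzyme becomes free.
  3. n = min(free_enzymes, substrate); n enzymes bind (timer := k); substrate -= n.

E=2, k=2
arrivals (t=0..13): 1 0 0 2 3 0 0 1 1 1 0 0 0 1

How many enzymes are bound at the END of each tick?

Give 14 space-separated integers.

t=0: arr=1 -> substrate=0 bound=1 product=0
t=1: arr=0 -> substrate=0 bound=1 product=0
t=2: arr=0 -> substrate=0 bound=0 product=1
t=3: arr=2 -> substrate=0 bound=2 product=1
t=4: arr=3 -> substrate=3 bound=2 product=1
t=5: arr=0 -> substrate=1 bound=2 product=3
t=6: arr=0 -> substrate=1 bound=2 product=3
t=7: arr=1 -> substrate=0 bound=2 product=5
t=8: arr=1 -> substrate=1 bound=2 product=5
t=9: arr=1 -> substrate=0 bound=2 product=7
t=10: arr=0 -> substrate=0 bound=2 product=7
t=11: arr=0 -> substrate=0 bound=0 product=9
t=12: arr=0 -> substrate=0 bound=0 product=9
t=13: arr=1 -> substrate=0 bound=1 product=9

Answer: 1 1 0 2 2 2 2 2 2 2 2 0 0 1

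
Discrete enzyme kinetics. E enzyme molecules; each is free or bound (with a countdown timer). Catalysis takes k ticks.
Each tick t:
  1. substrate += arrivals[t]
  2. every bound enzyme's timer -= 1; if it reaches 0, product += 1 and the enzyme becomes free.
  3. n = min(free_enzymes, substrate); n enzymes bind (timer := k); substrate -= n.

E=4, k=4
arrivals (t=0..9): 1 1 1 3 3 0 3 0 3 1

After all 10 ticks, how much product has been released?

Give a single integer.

Answer: 6

Derivation:
t=0: arr=1 -> substrate=0 bound=1 product=0
t=1: arr=1 -> substrate=0 bound=2 product=0
t=2: arr=1 -> substrate=0 bound=3 product=0
t=3: arr=3 -> substrate=2 bound=4 product=0
t=4: arr=3 -> substrate=4 bound=4 product=1
t=5: arr=0 -> substrate=3 bound=4 product=2
t=6: arr=3 -> substrate=5 bound=4 product=3
t=7: arr=0 -> substrate=4 bound=4 product=4
t=8: arr=3 -> substrate=6 bound=4 product=5
t=9: arr=1 -> substrate=6 bound=4 product=6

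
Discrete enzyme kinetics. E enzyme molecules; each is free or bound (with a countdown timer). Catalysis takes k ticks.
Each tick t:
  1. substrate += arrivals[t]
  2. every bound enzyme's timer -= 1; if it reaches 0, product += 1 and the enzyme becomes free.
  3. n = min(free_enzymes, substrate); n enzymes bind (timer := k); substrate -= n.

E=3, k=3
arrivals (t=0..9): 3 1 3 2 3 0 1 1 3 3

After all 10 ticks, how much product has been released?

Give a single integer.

t=0: arr=3 -> substrate=0 bound=3 product=0
t=1: arr=1 -> substrate=1 bound=3 product=0
t=2: arr=3 -> substrate=4 bound=3 product=0
t=3: arr=2 -> substrate=3 bound=3 product=3
t=4: arr=3 -> substrate=6 bound=3 product=3
t=5: arr=0 -> substrate=6 bound=3 product=3
t=6: arr=1 -> substrate=4 bound=3 product=6
t=7: arr=1 -> substrate=5 bound=3 product=6
t=8: arr=3 -> substrate=8 bound=3 product=6
t=9: arr=3 -> substrate=8 bound=3 product=9

Answer: 9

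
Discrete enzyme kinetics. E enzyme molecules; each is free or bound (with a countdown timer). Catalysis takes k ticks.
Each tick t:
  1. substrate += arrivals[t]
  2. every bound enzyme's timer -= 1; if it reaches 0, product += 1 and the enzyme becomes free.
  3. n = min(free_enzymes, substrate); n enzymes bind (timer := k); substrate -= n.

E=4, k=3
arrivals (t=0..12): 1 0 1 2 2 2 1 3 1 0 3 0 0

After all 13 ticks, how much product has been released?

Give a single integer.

Answer: 12

Derivation:
t=0: arr=1 -> substrate=0 bound=1 product=0
t=1: arr=0 -> substrate=0 bound=1 product=0
t=2: arr=1 -> substrate=0 bound=2 product=0
t=3: arr=2 -> substrate=0 bound=3 product=1
t=4: arr=2 -> substrate=1 bound=4 product=1
t=5: arr=2 -> substrate=2 bound=4 product=2
t=6: arr=1 -> substrate=1 bound=4 product=4
t=7: arr=3 -> substrate=3 bound=4 product=5
t=8: arr=1 -> substrate=3 bound=4 product=6
t=9: arr=0 -> substrate=1 bound=4 product=8
t=10: arr=3 -> substrate=3 bound=4 product=9
t=11: arr=0 -> substrate=2 bound=4 product=10
t=12: arr=0 -> substrate=0 bound=4 product=12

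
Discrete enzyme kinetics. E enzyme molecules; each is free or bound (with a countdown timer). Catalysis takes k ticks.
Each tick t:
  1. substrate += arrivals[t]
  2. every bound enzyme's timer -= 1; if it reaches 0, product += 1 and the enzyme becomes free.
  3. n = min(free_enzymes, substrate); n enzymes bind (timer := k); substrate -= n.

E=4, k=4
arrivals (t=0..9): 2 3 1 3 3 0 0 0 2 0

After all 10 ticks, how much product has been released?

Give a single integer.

Answer: 8

Derivation:
t=0: arr=2 -> substrate=0 bound=2 product=0
t=1: arr=3 -> substrate=1 bound=4 product=0
t=2: arr=1 -> substrate=2 bound=4 product=0
t=3: arr=3 -> substrate=5 bound=4 product=0
t=4: arr=3 -> substrate=6 bound=4 product=2
t=5: arr=0 -> substrate=4 bound=4 product=4
t=6: arr=0 -> substrate=4 bound=4 product=4
t=7: arr=0 -> substrate=4 bound=4 product=4
t=8: arr=2 -> substrate=4 bound=4 product=6
t=9: arr=0 -> substrate=2 bound=4 product=8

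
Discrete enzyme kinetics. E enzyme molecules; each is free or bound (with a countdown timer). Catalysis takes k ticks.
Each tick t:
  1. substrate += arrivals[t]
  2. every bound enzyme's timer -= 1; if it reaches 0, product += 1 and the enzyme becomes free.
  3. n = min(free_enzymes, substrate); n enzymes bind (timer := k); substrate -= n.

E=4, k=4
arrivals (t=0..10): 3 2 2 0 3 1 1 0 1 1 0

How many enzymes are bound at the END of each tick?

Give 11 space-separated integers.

t=0: arr=3 -> substrate=0 bound=3 product=0
t=1: arr=2 -> substrate=1 bound=4 product=0
t=2: arr=2 -> substrate=3 bound=4 product=0
t=3: arr=0 -> substrate=3 bound=4 product=0
t=4: arr=3 -> substrate=3 bound=4 product=3
t=5: arr=1 -> substrate=3 bound=4 product=4
t=6: arr=1 -> substrate=4 bound=4 product=4
t=7: arr=0 -> substrate=4 bound=4 product=4
t=8: arr=1 -> substrate=2 bound=4 product=7
t=9: arr=1 -> substrate=2 bound=4 product=8
t=10: arr=0 -> substrate=2 bound=4 product=8

Answer: 3 4 4 4 4 4 4 4 4 4 4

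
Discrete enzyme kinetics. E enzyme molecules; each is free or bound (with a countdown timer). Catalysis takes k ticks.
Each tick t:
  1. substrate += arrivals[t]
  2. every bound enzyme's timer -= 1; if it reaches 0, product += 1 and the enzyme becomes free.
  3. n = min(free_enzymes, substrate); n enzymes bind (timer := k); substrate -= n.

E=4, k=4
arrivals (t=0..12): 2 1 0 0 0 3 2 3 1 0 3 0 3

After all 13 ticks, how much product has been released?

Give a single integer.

Answer: 7

Derivation:
t=0: arr=2 -> substrate=0 bound=2 product=0
t=1: arr=1 -> substrate=0 bound=3 product=0
t=2: arr=0 -> substrate=0 bound=3 product=0
t=3: arr=0 -> substrate=0 bound=3 product=0
t=4: arr=0 -> substrate=0 bound=1 product=2
t=5: arr=3 -> substrate=0 bound=3 product=3
t=6: arr=2 -> substrate=1 bound=4 product=3
t=7: arr=3 -> substrate=4 bound=4 product=3
t=8: arr=1 -> substrate=5 bound=4 product=3
t=9: arr=0 -> substrate=2 bound=4 product=6
t=10: arr=3 -> substrate=4 bound=4 product=7
t=11: arr=0 -> substrate=4 bound=4 product=7
t=12: arr=3 -> substrate=7 bound=4 product=7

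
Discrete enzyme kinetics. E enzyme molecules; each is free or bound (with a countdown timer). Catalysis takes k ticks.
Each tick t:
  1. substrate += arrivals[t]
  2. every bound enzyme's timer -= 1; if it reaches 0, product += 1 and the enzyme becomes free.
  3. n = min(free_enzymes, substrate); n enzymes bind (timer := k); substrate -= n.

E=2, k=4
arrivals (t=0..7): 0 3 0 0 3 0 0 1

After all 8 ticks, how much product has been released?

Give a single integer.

Answer: 2

Derivation:
t=0: arr=0 -> substrate=0 bound=0 product=0
t=1: arr=3 -> substrate=1 bound=2 product=0
t=2: arr=0 -> substrate=1 bound=2 product=0
t=3: arr=0 -> substrate=1 bound=2 product=0
t=4: arr=3 -> substrate=4 bound=2 product=0
t=5: arr=0 -> substrate=2 bound=2 product=2
t=6: arr=0 -> substrate=2 bound=2 product=2
t=7: arr=1 -> substrate=3 bound=2 product=2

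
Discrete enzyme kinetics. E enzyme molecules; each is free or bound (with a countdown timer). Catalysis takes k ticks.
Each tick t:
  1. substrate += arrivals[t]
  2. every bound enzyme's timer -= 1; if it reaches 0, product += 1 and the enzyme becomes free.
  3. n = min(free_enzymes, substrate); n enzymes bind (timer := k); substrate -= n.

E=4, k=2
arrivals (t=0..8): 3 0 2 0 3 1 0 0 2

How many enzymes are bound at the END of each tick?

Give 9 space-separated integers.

Answer: 3 3 2 2 3 4 1 0 2

Derivation:
t=0: arr=3 -> substrate=0 bound=3 product=0
t=1: arr=0 -> substrate=0 bound=3 product=0
t=2: arr=2 -> substrate=0 bound=2 product=3
t=3: arr=0 -> substrate=0 bound=2 product=3
t=4: arr=3 -> substrate=0 bound=3 product=5
t=5: arr=1 -> substrate=0 bound=4 product=5
t=6: arr=0 -> substrate=0 bound=1 product=8
t=7: arr=0 -> substrate=0 bound=0 product=9
t=8: arr=2 -> substrate=0 bound=2 product=9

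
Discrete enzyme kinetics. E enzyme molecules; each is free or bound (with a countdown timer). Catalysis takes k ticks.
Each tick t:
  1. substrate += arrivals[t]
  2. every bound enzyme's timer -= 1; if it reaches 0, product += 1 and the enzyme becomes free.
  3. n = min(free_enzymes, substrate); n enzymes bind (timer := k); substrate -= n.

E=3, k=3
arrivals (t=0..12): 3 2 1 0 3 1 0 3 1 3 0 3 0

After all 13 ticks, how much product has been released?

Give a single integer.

Answer: 12

Derivation:
t=0: arr=3 -> substrate=0 bound=3 product=0
t=1: arr=2 -> substrate=2 bound=3 product=0
t=2: arr=1 -> substrate=3 bound=3 product=0
t=3: arr=0 -> substrate=0 bound=3 product=3
t=4: arr=3 -> substrate=3 bound=3 product=3
t=5: arr=1 -> substrate=4 bound=3 product=3
t=6: arr=0 -> substrate=1 bound=3 product=6
t=7: arr=3 -> substrate=4 bound=3 product=6
t=8: arr=1 -> substrate=5 bound=3 product=6
t=9: arr=3 -> substrate=5 bound=3 product=9
t=10: arr=0 -> substrate=5 bound=3 product=9
t=11: arr=3 -> substrate=8 bound=3 product=9
t=12: arr=0 -> substrate=5 bound=3 product=12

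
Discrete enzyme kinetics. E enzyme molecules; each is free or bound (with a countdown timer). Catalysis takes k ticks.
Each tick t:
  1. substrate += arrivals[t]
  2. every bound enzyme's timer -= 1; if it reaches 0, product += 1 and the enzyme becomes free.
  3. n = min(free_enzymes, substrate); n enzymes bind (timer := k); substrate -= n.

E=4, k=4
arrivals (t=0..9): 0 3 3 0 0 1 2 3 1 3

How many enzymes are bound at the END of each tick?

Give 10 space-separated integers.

t=0: arr=0 -> substrate=0 bound=0 product=0
t=1: arr=3 -> substrate=0 bound=3 product=0
t=2: arr=3 -> substrate=2 bound=4 product=0
t=3: arr=0 -> substrate=2 bound=4 product=0
t=4: arr=0 -> substrate=2 bound=4 product=0
t=5: arr=1 -> substrate=0 bound=4 product=3
t=6: arr=2 -> substrate=1 bound=4 product=4
t=7: arr=3 -> substrate=4 bound=4 product=4
t=8: arr=1 -> substrate=5 bound=4 product=4
t=9: arr=3 -> substrate=5 bound=4 product=7

Answer: 0 3 4 4 4 4 4 4 4 4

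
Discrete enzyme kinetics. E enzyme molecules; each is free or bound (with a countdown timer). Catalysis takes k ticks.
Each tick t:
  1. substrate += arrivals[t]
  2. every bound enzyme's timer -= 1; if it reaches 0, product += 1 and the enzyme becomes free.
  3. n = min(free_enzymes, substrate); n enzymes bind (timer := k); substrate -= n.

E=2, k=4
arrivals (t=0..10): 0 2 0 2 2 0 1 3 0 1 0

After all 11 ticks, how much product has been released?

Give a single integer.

Answer: 4

Derivation:
t=0: arr=0 -> substrate=0 bound=0 product=0
t=1: arr=2 -> substrate=0 bound=2 product=0
t=2: arr=0 -> substrate=0 bound=2 product=0
t=3: arr=2 -> substrate=2 bound=2 product=0
t=4: arr=2 -> substrate=4 bound=2 product=0
t=5: arr=0 -> substrate=2 bound=2 product=2
t=6: arr=1 -> substrate=3 bound=2 product=2
t=7: arr=3 -> substrate=6 bound=2 product=2
t=8: arr=0 -> substrate=6 bound=2 product=2
t=9: arr=1 -> substrate=5 bound=2 product=4
t=10: arr=0 -> substrate=5 bound=2 product=4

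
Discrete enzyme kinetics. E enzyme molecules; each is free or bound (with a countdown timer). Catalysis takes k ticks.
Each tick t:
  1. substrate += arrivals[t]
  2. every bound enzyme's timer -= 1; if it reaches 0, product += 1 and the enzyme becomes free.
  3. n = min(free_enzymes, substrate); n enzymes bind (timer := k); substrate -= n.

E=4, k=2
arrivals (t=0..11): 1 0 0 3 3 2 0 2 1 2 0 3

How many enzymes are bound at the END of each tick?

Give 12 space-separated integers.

t=0: arr=1 -> substrate=0 bound=1 product=0
t=1: arr=0 -> substrate=0 bound=1 product=0
t=2: arr=0 -> substrate=0 bound=0 product=1
t=3: arr=3 -> substrate=0 bound=3 product=1
t=4: arr=3 -> substrate=2 bound=4 product=1
t=5: arr=2 -> substrate=1 bound=4 product=4
t=6: arr=0 -> substrate=0 bound=4 product=5
t=7: arr=2 -> substrate=0 bound=3 product=8
t=8: arr=1 -> substrate=0 bound=3 product=9
t=9: arr=2 -> substrate=0 bound=3 product=11
t=10: arr=0 -> substrate=0 bound=2 product=12
t=11: arr=3 -> substrate=0 bound=3 product=14

Answer: 1 1 0 3 4 4 4 3 3 3 2 3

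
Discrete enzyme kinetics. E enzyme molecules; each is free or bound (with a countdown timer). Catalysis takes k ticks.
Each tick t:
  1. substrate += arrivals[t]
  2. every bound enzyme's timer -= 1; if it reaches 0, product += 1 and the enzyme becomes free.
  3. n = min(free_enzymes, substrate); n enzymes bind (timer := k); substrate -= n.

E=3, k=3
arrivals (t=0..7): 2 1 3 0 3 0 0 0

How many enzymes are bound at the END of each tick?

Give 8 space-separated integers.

t=0: arr=2 -> substrate=0 bound=2 product=0
t=1: arr=1 -> substrate=0 bound=3 product=0
t=2: arr=3 -> substrate=3 bound=3 product=0
t=3: arr=0 -> substrate=1 bound=3 product=2
t=4: arr=3 -> substrate=3 bound=3 product=3
t=5: arr=0 -> substrate=3 bound=3 product=3
t=6: arr=0 -> substrate=1 bound=3 product=5
t=7: arr=0 -> substrate=0 bound=3 product=6

Answer: 2 3 3 3 3 3 3 3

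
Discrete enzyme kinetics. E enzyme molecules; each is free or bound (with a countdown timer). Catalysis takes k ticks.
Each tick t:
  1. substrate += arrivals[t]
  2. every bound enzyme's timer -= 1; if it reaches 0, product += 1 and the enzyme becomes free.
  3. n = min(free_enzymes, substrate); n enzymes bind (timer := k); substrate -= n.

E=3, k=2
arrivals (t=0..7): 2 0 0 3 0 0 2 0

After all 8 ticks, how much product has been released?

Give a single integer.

t=0: arr=2 -> substrate=0 bound=2 product=0
t=1: arr=0 -> substrate=0 bound=2 product=0
t=2: arr=0 -> substrate=0 bound=0 product=2
t=3: arr=3 -> substrate=0 bound=3 product=2
t=4: arr=0 -> substrate=0 bound=3 product=2
t=5: arr=0 -> substrate=0 bound=0 product=5
t=6: arr=2 -> substrate=0 bound=2 product=5
t=7: arr=0 -> substrate=0 bound=2 product=5

Answer: 5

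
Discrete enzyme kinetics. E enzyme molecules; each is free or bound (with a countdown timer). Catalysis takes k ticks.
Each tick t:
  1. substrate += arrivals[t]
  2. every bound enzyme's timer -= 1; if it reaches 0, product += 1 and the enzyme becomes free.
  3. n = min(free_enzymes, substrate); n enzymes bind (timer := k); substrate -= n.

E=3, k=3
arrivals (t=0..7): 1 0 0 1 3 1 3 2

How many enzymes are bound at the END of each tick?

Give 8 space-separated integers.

t=0: arr=1 -> substrate=0 bound=1 product=0
t=1: arr=0 -> substrate=0 bound=1 product=0
t=2: arr=0 -> substrate=0 bound=1 product=0
t=3: arr=1 -> substrate=0 bound=1 product=1
t=4: arr=3 -> substrate=1 bound=3 product=1
t=5: arr=1 -> substrate=2 bound=3 product=1
t=6: arr=3 -> substrate=4 bound=3 product=2
t=7: arr=2 -> substrate=4 bound=3 product=4

Answer: 1 1 1 1 3 3 3 3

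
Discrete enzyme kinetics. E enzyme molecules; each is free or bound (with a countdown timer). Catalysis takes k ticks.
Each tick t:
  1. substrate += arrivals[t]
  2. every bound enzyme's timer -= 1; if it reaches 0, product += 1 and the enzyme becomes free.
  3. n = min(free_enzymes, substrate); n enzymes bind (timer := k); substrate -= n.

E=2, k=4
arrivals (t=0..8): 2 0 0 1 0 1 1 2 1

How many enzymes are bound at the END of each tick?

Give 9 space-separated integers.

t=0: arr=2 -> substrate=0 bound=2 product=0
t=1: arr=0 -> substrate=0 bound=2 product=0
t=2: arr=0 -> substrate=0 bound=2 product=0
t=3: arr=1 -> substrate=1 bound=2 product=0
t=4: arr=0 -> substrate=0 bound=1 product=2
t=5: arr=1 -> substrate=0 bound=2 product=2
t=6: arr=1 -> substrate=1 bound=2 product=2
t=7: arr=2 -> substrate=3 bound=2 product=2
t=8: arr=1 -> substrate=3 bound=2 product=3

Answer: 2 2 2 2 1 2 2 2 2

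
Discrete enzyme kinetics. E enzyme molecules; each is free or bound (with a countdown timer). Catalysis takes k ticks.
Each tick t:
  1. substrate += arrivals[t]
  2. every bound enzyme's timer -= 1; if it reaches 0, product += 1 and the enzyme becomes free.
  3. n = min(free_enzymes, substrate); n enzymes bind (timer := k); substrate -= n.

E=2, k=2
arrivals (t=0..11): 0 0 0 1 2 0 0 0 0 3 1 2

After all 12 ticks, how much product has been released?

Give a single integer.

t=0: arr=0 -> substrate=0 bound=0 product=0
t=1: arr=0 -> substrate=0 bound=0 product=0
t=2: arr=0 -> substrate=0 bound=0 product=0
t=3: arr=1 -> substrate=0 bound=1 product=0
t=4: arr=2 -> substrate=1 bound=2 product=0
t=5: arr=0 -> substrate=0 bound=2 product=1
t=6: arr=0 -> substrate=0 bound=1 product=2
t=7: arr=0 -> substrate=0 bound=0 product=3
t=8: arr=0 -> substrate=0 bound=0 product=3
t=9: arr=3 -> substrate=1 bound=2 product=3
t=10: arr=1 -> substrate=2 bound=2 product=3
t=11: arr=2 -> substrate=2 bound=2 product=5

Answer: 5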